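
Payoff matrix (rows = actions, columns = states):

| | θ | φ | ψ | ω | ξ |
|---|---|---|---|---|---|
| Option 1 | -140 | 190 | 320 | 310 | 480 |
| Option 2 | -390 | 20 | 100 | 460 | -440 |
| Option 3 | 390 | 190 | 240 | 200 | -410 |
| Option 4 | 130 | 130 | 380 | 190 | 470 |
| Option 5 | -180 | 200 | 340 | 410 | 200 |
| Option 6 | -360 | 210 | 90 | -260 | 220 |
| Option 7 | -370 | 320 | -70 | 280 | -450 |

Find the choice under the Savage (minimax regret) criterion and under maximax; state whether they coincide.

Column bests: θ=390, φ=320, ψ=380, ω=460, ξ=480.
Option 1 regrets: 530, 130, 60, 150, 0 → max 530
Option 2 regrets: 780, 300, 280, 0, 920 → max 920
Option 3 regrets: 0, 130, 140, 260, 890 → max 890
Option 4 regrets: 260, 190, 0, 270, 10 → max 270
Option 5 regrets: 570, 120, 40, 50, 280 → max 570
Option 6 regrets: 750, 110, 290, 720, 260 → max 750
Option 7 regrets: 760, 0, 450, 180, 930 → max 930
Smallest max regret = 270 → Option 4.
Row maxima: Option 1=480, Option 2=460, Option 3=390, Option 4=470, Option 5=410, Option 6=220, Option 7=320
Best best-case = 480 → Option 1.

minimax regret → Option 4; maximax → Option 1 (disagree)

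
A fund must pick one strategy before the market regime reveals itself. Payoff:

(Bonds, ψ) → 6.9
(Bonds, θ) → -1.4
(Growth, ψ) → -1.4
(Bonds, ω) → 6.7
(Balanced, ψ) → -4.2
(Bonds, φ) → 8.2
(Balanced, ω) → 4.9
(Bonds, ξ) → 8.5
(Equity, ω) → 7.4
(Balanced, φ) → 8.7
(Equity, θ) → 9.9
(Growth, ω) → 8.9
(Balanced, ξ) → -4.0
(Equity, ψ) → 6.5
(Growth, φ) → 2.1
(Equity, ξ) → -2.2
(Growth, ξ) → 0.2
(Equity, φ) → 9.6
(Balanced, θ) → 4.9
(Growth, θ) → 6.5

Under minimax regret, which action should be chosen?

Column bests: θ=9.9, φ=9.6, ψ=6.9, ω=8.9, ξ=8.5.
Equity regrets: 0.0, 0.0, 0.4, 1.5, 10.7 → max 10.7
Balanced regrets: 5.0, 0.9, 11.1, 4.0, 12.5 → max 12.5
Bonds regrets: 11.3, 1.4, 0.0, 2.2, 0.0 → max 11.3
Growth regrets: 3.4, 7.5, 8.3, 0.0, 8.3 → max 8.3
Smallest max regret = 8.3 → Growth.

Growth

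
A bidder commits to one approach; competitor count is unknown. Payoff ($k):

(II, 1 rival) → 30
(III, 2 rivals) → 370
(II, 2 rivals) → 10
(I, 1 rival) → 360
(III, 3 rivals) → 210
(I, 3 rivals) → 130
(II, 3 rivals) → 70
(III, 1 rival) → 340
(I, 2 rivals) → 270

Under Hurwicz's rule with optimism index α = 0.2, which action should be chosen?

III

I: 0.2·360 + 0.8·130 = 176
II: 0.2·70 + 0.8·10 = 22
III: 0.2·370 + 0.8·210 = 242
Highest Hurwicz score = 242 → III.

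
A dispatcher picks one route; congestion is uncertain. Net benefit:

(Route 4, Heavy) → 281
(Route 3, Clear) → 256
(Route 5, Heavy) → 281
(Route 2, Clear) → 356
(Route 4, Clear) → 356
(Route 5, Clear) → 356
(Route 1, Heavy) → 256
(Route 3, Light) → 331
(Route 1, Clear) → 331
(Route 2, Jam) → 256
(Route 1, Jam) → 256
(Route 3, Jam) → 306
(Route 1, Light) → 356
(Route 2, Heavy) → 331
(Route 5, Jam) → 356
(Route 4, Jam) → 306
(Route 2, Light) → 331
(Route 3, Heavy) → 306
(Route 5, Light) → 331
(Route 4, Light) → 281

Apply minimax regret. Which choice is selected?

Route 5

Column bests: Clear=356, Light=356, Heavy=331, Jam=356.
Route 1 regrets: 25, 0, 75, 100 → max 100
Route 2 regrets: 0, 25, 0, 100 → max 100
Route 3 regrets: 100, 25, 25, 50 → max 100
Route 4 regrets: 0, 75, 50, 50 → max 75
Route 5 regrets: 0, 25, 50, 0 → max 50
Smallest max regret = 50 → Route 5.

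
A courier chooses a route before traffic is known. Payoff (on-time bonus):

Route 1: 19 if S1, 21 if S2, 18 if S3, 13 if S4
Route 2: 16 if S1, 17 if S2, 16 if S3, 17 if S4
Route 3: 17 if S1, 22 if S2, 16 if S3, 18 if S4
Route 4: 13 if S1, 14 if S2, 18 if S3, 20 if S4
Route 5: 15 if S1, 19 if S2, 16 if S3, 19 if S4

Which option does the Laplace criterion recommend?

Route 3

Row averages: Route 1=17.75, Route 2=16.5, Route 3=18.25, Route 4=16.25, Route 5=17.25
Highest average = 18.25 → Route 3.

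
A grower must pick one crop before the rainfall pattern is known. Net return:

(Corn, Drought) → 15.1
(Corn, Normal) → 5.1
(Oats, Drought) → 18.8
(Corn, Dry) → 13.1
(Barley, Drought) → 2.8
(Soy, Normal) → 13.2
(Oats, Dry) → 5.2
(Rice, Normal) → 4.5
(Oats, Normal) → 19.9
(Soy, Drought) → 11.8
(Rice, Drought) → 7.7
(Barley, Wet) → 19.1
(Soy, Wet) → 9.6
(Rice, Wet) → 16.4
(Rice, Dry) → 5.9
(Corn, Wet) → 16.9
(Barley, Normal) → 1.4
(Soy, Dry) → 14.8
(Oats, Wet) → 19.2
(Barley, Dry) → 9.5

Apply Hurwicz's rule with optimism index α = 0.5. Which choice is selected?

Oats

Soy: 0.5·14.8 + 0.5·9.6 = 12.2
Oats: 0.5·19.9 + 0.5·5.2 = 12.55
Corn: 0.5·16.9 + 0.5·5.1 = 11
Rice: 0.5·16.4 + 0.5·4.5 = 10.45
Barley: 0.5·19.1 + 0.5·1.4 = 10.25
Highest Hurwicz score = 12.55 → Oats.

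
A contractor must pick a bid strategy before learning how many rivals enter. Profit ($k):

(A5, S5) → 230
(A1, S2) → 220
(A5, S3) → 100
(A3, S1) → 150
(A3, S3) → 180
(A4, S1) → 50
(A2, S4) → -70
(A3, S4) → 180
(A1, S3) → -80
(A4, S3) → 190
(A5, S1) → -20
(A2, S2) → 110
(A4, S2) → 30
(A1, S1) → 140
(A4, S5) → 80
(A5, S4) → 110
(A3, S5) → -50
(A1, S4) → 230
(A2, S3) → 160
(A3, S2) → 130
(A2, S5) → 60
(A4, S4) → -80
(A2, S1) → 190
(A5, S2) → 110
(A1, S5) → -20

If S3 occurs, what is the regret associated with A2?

30

Best payoff under S3 is 190.
Regret = 190 − 160 = 30.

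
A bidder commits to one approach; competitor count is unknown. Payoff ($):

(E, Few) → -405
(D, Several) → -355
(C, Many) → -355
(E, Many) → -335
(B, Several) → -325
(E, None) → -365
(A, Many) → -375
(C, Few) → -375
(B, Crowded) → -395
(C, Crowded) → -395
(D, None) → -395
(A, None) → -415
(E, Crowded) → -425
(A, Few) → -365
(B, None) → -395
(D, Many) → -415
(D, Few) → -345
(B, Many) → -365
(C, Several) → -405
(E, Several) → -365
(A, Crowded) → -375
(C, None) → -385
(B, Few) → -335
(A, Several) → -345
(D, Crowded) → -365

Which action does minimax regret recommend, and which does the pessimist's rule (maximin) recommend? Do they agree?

minimax regret → B; maximin → B (agree)

Column bests: None=-365, Few=-335, Several=-325, Many=-335, Crowded=-365.
A regrets: 50, 30, 20, 40, 10 → max 50
B regrets: 30, 0, 0, 30, 30 → max 30
C regrets: 20, 40, 80, 20, 30 → max 80
D regrets: 30, 10, 30, 80, 0 → max 80
E regrets: 0, 70, 40, 0, 60 → max 70
Smallest max regret = 30 → B.
Row minima: A=-415, B=-395, C=-405, D=-415, E=-425
Best worst-case = -395 → B.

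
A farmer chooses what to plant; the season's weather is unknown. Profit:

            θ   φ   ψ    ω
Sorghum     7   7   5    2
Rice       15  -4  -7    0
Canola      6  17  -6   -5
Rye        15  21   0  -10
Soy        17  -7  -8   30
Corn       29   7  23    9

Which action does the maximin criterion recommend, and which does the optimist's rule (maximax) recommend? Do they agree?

maximin → Corn; maximax → Soy (disagree)

Row minima: Sorghum=2, Rice=-7, Canola=-6, Rye=-10, Soy=-8, Corn=7
Best worst-case = 7 → Corn.
Row maxima: Sorghum=7, Rice=15, Canola=17, Rye=21, Soy=30, Corn=29
Best best-case = 30 → Soy.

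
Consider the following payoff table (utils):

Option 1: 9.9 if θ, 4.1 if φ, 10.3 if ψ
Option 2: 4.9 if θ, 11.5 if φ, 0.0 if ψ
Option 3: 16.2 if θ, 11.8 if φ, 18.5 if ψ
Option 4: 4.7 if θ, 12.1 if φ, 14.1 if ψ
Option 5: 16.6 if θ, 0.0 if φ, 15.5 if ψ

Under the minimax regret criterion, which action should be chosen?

Column bests: θ=16.6, φ=12.1, ψ=18.5.
Option 1 regrets: 6.7, 8.0, 8.2 → max 8.2
Option 2 regrets: 11.7, 0.6, 18.5 → max 18.5
Option 3 regrets: 0.4, 0.3, 0.0 → max 0.4
Option 4 regrets: 11.9, 0.0, 4.4 → max 11.9
Option 5 regrets: 0.0, 12.1, 3.0 → max 12.1
Smallest max regret = 0.4 → Option 3.

Option 3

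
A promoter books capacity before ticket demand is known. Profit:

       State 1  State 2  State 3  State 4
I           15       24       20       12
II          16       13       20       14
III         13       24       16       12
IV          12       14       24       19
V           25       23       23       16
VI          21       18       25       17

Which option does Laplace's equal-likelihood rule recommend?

V

Row averages: I=17.75, II=15.75, III=16.25, IV=17.25, V=21.75, VI=20.25
Highest average = 21.75 → V.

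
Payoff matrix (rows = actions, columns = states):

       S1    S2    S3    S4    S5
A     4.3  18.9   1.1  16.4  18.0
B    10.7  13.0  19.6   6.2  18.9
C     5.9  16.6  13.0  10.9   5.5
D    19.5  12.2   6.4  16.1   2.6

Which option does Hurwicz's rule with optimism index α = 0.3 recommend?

A: 0.3·18.9 + 0.7·1.1 = 6.44
B: 0.3·19.6 + 0.7·6.2 = 10.22
C: 0.3·16.6 + 0.7·5.5 = 8.83
D: 0.3·19.5 + 0.7·2.6 = 7.67
Highest Hurwicz score = 10.22 → B.

B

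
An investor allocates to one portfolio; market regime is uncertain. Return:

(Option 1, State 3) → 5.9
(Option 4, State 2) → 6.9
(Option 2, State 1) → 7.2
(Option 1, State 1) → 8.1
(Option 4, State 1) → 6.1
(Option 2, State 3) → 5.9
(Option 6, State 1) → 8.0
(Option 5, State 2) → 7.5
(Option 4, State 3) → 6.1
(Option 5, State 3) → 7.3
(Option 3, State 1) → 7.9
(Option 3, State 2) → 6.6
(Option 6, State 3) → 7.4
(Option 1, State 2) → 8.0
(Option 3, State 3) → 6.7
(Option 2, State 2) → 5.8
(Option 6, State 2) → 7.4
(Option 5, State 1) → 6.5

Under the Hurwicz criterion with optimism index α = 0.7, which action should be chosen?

Option 1: 0.7·8.1 + 0.3·5.9 = 7.44
Option 2: 0.7·7.2 + 0.3·5.8 = 6.78
Option 3: 0.7·7.9 + 0.3·6.6 = 7.51
Option 4: 0.7·6.9 + 0.3·6.1 = 6.66
Option 5: 0.7·7.5 + 0.3·6.5 = 7.2
Option 6: 0.7·8.0 + 0.3·7.4 = 7.82
Highest Hurwicz score = 7.82 → Option 6.

Option 6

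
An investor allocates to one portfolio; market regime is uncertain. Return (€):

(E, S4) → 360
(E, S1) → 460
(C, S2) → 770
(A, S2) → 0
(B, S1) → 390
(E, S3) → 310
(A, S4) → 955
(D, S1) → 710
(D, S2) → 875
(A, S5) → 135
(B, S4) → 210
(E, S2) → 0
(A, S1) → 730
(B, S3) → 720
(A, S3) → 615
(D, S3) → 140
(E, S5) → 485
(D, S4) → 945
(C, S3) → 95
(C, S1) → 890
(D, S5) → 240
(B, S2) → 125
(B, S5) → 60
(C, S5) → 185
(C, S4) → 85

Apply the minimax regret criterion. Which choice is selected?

D

Column bests: S1=890, S2=875, S3=720, S4=955, S5=485.
A regrets: 160, 875, 105, 0, 350 → max 875
B regrets: 500, 750, 0, 745, 425 → max 750
C regrets: 0, 105, 625, 870, 300 → max 870
D regrets: 180, 0, 580, 10, 245 → max 580
E regrets: 430, 875, 410, 595, 0 → max 875
Smallest max regret = 580 → D.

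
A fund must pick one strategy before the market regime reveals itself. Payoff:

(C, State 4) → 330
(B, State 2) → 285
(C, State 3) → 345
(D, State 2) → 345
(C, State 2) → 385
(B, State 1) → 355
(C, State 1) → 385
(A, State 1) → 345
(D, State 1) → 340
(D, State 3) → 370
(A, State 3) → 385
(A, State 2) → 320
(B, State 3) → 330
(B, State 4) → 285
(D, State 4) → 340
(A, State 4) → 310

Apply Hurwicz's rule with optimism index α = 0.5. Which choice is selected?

C

A: 0.5·385 + 0.5·310 = 347.5
B: 0.5·355 + 0.5·285 = 320
C: 0.5·385 + 0.5·330 = 357.5
D: 0.5·370 + 0.5·340 = 355
Highest Hurwicz score = 357.5 → C.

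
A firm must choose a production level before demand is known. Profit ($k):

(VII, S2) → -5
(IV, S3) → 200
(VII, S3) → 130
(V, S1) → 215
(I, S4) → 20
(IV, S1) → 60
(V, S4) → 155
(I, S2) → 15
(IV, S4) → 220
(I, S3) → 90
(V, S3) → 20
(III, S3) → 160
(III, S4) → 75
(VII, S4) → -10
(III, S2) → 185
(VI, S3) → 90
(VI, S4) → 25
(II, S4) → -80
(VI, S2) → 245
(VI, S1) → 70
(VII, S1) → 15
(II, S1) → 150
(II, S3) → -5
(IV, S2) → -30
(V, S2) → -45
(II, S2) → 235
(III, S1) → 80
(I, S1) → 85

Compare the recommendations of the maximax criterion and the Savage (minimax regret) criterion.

maximax → VI; minimax regret → III (disagree)

Row maxima: I=90, II=235, III=185, IV=220, V=215, VI=245, VII=130
Best best-case = 245 → VI.
Column bests: S1=215, S2=245, S3=200, S4=220.
I regrets: 130, 230, 110, 200 → max 230
II regrets: 65, 10, 205, 300 → max 300
III regrets: 135, 60, 40, 145 → max 145
IV regrets: 155, 275, 0, 0 → max 275
V regrets: 0, 290, 180, 65 → max 290
VI regrets: 145, 0, 110, 195 → max 195
VII regrets: 200, 250, 70, 230 → max 250
Smallest max regret = 145 → III.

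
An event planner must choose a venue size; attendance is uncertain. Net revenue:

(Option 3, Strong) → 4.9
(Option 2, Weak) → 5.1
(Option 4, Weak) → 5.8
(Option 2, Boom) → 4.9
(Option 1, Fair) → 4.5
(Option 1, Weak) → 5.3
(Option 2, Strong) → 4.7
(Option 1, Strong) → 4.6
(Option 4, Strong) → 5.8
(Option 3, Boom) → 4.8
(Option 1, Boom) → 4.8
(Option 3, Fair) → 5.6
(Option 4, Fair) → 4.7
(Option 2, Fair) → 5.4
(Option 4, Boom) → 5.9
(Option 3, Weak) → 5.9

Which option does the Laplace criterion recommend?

Option 4

Row averages: Option 1=4.8, Option 2=5.025, Option 3=5.3, Option 4=5.55
Highest average = 5.55 → Option 4.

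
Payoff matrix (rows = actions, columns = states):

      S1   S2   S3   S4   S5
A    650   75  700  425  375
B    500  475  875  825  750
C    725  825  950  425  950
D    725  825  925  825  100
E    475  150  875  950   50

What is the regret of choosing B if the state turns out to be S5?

Best payoff under S5 is 950.
Regret = 950 − 750 = 200.

200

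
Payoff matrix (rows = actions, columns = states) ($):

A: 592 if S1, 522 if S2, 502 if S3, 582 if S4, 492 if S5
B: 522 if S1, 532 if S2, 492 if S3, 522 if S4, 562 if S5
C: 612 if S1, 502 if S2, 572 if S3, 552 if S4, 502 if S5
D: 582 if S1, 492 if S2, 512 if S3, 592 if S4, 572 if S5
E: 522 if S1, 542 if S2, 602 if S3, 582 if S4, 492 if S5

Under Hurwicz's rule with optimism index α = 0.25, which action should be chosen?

C

A: 0.25·592 + 0.75·492 = 517
B: 0.25·562 + 0.75·492 = 509.5
C: 0.25·612 + 0.75·502 = 529.5
D: 0.25·592 + 0.75·492 = 517
E: 0.25·602 + 0.75·492 = 519.5
Highest Hurwicz score = 529.5 → C.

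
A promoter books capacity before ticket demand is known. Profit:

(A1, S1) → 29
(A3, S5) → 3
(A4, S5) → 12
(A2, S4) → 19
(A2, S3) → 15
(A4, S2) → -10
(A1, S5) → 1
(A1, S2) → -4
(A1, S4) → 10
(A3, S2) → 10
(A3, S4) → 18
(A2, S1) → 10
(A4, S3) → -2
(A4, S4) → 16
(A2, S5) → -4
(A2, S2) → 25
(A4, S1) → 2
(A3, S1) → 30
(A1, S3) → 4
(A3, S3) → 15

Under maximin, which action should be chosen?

Row minima: A1=-4, A2=-4, A3=3, A4=-10
Best worst-case = 3 → A3.

A3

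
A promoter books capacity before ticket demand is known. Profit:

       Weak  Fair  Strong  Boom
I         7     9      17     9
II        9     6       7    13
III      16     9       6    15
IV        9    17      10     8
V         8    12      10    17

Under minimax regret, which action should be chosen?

Column bests: Weak=16, Fair=17, Strong=17, Boom=17.
I regrets: 9, 8, 0, 8 → max 9
II regrets: 7, 11, 10, 4 → max 11
III regrets: 0, 8, 11, 2 → max 11
IV regrets: 7, 0, 7, 9 → max 9
V regrets: 8, 5, 7, 0 → max 8
Smallest max regret = 8 → V.

V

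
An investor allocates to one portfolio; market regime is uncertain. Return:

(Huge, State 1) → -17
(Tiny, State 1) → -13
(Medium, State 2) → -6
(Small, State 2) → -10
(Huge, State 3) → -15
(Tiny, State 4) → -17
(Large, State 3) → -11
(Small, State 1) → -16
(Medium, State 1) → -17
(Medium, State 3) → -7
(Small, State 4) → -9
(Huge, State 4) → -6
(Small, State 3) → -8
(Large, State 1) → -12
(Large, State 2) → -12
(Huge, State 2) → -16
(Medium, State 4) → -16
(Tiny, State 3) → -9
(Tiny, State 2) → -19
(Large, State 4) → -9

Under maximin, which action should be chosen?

Large

Row minima: Tiny=-19, Small=-16, Medium=-17, Large=-12, Huge=-17
Best worst-case = -12 → Large.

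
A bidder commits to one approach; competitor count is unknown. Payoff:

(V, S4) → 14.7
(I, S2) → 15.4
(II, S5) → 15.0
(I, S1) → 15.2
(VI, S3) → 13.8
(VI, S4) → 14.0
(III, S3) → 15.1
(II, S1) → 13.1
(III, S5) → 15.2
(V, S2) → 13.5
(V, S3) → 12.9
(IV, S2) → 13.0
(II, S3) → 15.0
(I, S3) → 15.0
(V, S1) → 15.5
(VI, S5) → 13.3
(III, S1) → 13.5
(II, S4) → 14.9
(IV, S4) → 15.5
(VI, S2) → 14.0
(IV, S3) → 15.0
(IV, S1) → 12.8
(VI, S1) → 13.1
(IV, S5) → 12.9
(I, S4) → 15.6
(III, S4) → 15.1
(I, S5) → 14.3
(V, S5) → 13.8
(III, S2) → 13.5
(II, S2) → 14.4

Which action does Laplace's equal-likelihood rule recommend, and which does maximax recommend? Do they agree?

Row averages: I=15.1, II=14.48, III=14.48, IV=13.84, V=14.08, VI=13.64
Highest average = 15.1 → I.
Row maxima: I=15.6, II=15.0, III=15.2, IV=15.5, V=15.5, VI=14.0
Best best-case = 15.6 → I.

laplace → I; maximax → I (agree)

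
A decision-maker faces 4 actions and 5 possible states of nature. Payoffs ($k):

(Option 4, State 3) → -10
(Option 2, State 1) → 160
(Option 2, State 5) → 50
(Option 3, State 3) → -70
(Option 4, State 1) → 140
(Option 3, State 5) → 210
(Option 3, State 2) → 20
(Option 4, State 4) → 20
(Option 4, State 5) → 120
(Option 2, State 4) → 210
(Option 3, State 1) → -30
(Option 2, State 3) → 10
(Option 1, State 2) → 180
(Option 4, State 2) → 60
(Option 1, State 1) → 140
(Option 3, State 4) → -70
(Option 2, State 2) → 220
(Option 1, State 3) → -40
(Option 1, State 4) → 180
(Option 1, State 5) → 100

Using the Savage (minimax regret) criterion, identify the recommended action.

Option 1

Column bests: State 1=160, State 2=220, State 3=10, State 4=210, State 5=210.
Option 1 regrets: 20, 40, 50, 30, 110 → max 110
Option 2 regrets: 0, 0, 0, 0, 160 → max 160
Option 3 regrets: 190, 200, 80, 280, 0 → max 280
Option 4 regrets: 20, 160, 20, 190, 90 → max 190
Smallest max regret = 110 → Option 1.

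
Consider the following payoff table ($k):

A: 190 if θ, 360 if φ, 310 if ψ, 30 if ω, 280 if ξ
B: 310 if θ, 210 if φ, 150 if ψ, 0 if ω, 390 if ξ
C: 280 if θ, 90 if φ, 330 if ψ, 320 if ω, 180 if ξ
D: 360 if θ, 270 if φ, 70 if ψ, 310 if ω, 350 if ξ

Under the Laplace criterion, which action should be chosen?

Row averages: A=234, B=212, C=240, D=272
Highest average = 272 → D.

D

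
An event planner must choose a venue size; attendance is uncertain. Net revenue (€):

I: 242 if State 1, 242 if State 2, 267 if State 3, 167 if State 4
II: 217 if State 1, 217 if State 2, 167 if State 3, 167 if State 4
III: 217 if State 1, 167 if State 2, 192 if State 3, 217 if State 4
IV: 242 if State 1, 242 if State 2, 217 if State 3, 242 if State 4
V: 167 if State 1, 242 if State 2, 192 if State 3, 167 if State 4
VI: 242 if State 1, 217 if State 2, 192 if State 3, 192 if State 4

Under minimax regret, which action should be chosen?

IV

Column bests: State 1=242, State 2=242, State 3=267, State 4=242.
I regrets: 0, 0, 0, 75 → max 75
II regrets: 25, 25, 100, 75 → max 100
III regrets: 25, 75, 75, 25 → max 75
IV regrets: 0, 0, 50, 0 → max 50
V regrets: 75, 0, 75, 75 → max 75
VI regrets: 0, 25, 75, 50 → max 75
Smallest max regret = 50 → IV.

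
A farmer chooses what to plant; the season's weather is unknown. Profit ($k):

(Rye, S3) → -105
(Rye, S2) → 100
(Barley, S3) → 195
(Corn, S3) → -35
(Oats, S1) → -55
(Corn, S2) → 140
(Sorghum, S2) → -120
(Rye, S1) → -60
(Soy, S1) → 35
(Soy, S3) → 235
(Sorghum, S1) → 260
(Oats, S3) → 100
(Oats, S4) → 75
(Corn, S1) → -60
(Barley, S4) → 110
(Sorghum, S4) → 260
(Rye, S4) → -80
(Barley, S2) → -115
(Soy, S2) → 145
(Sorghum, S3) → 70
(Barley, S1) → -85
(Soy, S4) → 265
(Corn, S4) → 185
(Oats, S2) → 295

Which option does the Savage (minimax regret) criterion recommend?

Soy

Column bests: S1=260, S2=295, S3=235, S4=265.
Corn regrets: 320, 155, 270, 80 → max 320
Rye regrets: 320, 195, 340, 345 → max 345
Sorghum regrets: 0, 415, 165, 5 → max 415
Barley regrets: 345, 410, 40, 155 → max 410
Oats regrets: 315, 0, 135, 190 → max 315
Soy regrets: 225, 150, 0, 0 → max 225
Smallest max regret = 225 → Soy.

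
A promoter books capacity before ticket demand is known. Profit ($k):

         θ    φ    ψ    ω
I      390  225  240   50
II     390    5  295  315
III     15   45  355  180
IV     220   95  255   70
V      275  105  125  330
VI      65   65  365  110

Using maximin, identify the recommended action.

Row minima: I=50, II=5, III=15, IV=70, V=105, VI=65
Best worst-case = 105 → V.

V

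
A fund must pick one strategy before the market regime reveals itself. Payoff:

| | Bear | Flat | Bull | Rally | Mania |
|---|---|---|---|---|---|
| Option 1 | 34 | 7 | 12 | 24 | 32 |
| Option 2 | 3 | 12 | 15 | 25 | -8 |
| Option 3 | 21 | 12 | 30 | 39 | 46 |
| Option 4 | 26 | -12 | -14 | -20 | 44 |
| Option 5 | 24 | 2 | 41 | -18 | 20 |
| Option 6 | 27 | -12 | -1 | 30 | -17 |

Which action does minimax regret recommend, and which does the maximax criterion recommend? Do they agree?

minimax regret → Option 3; maximax → Option 3 (agree)

Column bests: Bear=34, Flat=12, Bull=41, Rally=39, Mania=46.
Option 1 regrets: 0, 5, 29, 15, 14 → max 29
Option 2 regrets: 31, 0, 26, 14, 54 → max 54
Option 3 regrets: 13, 0, 11, 0, 0 → max 13
Option 4 regrets: 8, 24, 55, 59, 2 → max 59
Option 5 regrets: 10, 10, 0, 57, 26 → max 57
Option 6 regrets: 7, 24, 42, 9, 63 → max 63
Smallest max regret = 13 → Option 3.
Row maxima: Option 1=34, Option 2=25, Option 3=46, Option 4=44, Option 5=41, Option 6=30
Best best-case = 46 → Option 3.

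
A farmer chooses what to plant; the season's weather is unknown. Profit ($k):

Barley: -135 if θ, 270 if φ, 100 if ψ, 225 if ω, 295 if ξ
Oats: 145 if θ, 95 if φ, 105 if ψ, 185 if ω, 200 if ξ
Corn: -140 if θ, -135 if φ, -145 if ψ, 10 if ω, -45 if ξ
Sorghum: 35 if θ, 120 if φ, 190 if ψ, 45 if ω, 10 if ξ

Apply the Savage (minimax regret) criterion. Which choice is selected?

Column bests: θ=145, φ=270, ψ=190, ω=225, ξ=295.
Barley regrets: 280, 0, 90, 0, 0 → max 280
Oats regrets: 0, 175, 85, 40, 95 → max 175
Corn regrets: 285, 405, 335, 215, 340 → max 405
Sorghum regrets: 110, 150, 0, 180, 285 → max 285
Smallest max regret = 175 → Oats.

Oats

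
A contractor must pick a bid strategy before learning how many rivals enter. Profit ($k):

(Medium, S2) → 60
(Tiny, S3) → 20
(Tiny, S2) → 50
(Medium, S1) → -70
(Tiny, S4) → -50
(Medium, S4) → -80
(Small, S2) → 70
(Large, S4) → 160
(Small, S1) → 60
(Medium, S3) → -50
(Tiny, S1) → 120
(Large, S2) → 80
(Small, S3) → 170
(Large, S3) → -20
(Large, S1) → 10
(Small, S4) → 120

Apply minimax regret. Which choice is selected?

Small

Column bests: S1=120, S2=80, S3=170, S4=160.
Tiny regrets: 0, 30, 150, 210 → max 210
Small regrets: 60, 10, 0, 40 → max 60
Medium regrets: 190, 20, 220, 240 → max 240
Large regrets: 110, 0, 190, 0 → max 190
Smallest max regret = 60 → Small.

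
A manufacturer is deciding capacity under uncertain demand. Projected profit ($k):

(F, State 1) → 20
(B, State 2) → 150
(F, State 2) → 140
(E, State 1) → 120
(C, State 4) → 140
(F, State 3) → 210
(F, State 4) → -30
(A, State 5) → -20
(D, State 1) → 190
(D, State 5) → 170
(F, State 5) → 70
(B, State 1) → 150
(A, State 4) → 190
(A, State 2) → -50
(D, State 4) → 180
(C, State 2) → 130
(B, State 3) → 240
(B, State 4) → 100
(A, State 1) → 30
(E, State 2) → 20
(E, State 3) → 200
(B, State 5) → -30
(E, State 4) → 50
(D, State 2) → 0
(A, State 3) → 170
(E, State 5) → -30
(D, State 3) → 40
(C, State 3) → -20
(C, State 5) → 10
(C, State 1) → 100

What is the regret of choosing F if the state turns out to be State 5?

Best payoff under State 5 is 170.
Regret = 170 − 70 = 100.

100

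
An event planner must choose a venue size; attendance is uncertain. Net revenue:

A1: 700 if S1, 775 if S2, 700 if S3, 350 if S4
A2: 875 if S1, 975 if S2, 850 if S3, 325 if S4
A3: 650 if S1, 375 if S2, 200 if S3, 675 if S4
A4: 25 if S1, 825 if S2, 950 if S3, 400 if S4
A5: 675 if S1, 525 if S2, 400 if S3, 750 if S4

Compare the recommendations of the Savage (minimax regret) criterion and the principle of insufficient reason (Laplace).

minimax regret → A1; laplace → A2 (disagree)

Column bests: S1=875, S2=975, S3=950, S4=750.
A1 regrets: 175, 200, 250, 400 → max 400
A2 regrets: 0, 0, 100, 425 → max 425
A3 regrets: 225, 600, 750, 75 → max 750
A4 regrets: 850, 150, 0, 350 → max 850
A5 regrets: 200, 450, 550, 0 → max 550
Smallest max regret = 400 → A1.
Row averages: A1=631.25, A2=756.25, A3=475, A4=550, A5=587.5
Highest average = 756.25 → A2.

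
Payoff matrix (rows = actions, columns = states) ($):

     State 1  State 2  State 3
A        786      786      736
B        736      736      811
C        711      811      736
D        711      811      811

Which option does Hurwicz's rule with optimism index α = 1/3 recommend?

A: 1/3·786 + 2/3·736 = 2258/3
B: 1/3·811 + 2/3·736 = 761
C: 1/3·811 + 2/3·711 = 2233/3
D: 1/3·811 + 2/3·711 = 2233/3
Highest Hurwicz score = 761 → B.

B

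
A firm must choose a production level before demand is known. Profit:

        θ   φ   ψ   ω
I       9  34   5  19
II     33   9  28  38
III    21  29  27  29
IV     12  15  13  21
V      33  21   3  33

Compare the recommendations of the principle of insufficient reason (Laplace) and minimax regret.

laplace → II; minimax regret → III (disagree)

Row averages: I=16.75, II=27, III=26.5, IV=15.25, V=22.5
Highest average = 27 → II.
Column bests: θ=33, φ=34, ψ=28, ω=38.
I regrets: 24, 0, 23, 19 → max 24
II regrets: 0, 25, 0, 0 → max 25
III regrets: 12, 5, 1, 9 → max 12
IV regrets: 21, 19, 15, 17 → max 21
V regrets: 0, 13, 25, 5 → max 25
Smallest max regret = 12 → III.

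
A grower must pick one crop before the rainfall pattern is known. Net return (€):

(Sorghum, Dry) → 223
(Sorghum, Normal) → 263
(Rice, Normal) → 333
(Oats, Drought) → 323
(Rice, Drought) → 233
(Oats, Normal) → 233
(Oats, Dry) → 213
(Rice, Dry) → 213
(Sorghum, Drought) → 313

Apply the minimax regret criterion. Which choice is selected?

Column bests: Drought=323, Dry=223, Normal=333.
Sorghum regrets: 10, 0, 70 → max 70
Rice regrets: 90, 10, 0 → max 90
Oats regrets: 0, 10, 100 → max 100
Smallest max regret = 70 → Sorghum.

Sorghum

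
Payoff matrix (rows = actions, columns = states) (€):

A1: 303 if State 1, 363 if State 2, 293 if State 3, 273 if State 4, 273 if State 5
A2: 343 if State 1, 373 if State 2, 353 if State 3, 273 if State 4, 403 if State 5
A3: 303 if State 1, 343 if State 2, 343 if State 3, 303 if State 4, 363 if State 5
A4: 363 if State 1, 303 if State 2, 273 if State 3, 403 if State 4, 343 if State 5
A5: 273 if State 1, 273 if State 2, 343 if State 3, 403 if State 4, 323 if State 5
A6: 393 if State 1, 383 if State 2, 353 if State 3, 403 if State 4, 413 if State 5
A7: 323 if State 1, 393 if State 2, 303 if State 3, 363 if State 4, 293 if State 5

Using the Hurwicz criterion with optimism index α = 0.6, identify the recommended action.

A1: 0.6·363 + 0.4·273 = 327
A2: 0.6·403 + 0.4·273 = 351
A3: 0.6·363 + 0.4·303 = 339
A4: 0.6·403 + 0.4·273 = 351
A5: 0.6·403 + 0.4·273 = 351
A6: 0.6·413 + 0.4·353 = 389
A7: 0.6·393 + 0.4·293 = 353
Highest Hurwicz score = 389 → A6.

A6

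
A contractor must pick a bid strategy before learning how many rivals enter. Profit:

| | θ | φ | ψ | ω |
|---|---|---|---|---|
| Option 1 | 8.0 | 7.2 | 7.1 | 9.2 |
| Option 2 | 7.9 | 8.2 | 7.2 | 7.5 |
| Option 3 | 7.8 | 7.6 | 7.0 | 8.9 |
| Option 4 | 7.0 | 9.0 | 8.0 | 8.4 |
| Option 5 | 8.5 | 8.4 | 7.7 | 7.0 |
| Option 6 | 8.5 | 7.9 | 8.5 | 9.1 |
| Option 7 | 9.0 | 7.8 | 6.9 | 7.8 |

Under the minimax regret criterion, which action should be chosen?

Option 6

Column bests: θ=9.0, φ=9.0, ψ=8.5, ω=9.2.
Option 1 regrets: 1.0, 1.8, 1.4, 0.0 → max 1.8
Option 2 regrets: 1.1, 0.8, 1.3, 1.7 → max 1.7
Option 3 regrets: 1.2, 1.4, 1.5, 0.3 → max 1.5
Option 4 regrets: 2.0, 0.0, 0.5, 0.8 → max 2.0
Option 5 regrets: 0.5, 0.6, 0.8, 2.2 → max 2.2
Option 6 regrets: 0.5, 1.1, 0.0, 0.1 → max 1.1
Option 7 regrets: 0.0, 1.2, 1.6, 1.4 → max 1.6
Smallest max regret = 1.1 → Option 6.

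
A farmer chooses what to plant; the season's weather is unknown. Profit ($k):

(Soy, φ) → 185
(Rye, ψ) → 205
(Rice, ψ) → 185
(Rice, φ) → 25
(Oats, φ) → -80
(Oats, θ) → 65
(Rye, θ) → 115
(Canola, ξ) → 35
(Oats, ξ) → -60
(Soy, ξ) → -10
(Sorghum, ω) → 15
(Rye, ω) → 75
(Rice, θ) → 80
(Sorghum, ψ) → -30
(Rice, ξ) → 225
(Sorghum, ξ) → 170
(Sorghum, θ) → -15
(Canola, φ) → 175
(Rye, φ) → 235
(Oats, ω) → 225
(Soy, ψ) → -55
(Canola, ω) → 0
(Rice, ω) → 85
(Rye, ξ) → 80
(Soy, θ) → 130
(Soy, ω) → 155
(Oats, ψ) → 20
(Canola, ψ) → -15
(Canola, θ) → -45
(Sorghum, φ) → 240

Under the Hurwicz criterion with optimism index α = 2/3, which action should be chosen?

Rye: 2/3·235 + 1/3·75 = 545/3
Oats: 2/3·225 + 1/3·(-80) = 370/3
Canola: 2/3·175 + 1/3·(-45) = 305/3
Sorghum: 2/3·240 + 1/3·(-30) = 150
Soy: 2/3·185 + 1/3·(-55) = 105
Rice: 2/3·225 + 1/3·25 = 475/3
Highest Hurwicz score = 545/3 → Rye.

Rye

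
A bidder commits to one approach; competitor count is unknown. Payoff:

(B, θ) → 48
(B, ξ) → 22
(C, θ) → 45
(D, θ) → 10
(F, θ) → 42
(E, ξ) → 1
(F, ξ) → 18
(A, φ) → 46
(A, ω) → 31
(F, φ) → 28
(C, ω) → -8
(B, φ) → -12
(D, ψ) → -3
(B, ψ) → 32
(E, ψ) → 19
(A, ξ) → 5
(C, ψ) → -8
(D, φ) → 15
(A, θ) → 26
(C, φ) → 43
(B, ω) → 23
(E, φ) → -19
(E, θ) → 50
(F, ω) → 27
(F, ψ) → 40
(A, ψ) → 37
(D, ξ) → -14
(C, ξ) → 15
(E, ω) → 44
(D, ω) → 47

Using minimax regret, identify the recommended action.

Column bests: θ=50, φ=46, ψ=40, ω=47, ξ=22.
A regrets: 24, 0, 3, 16, 17 → max 24
B regrets: 2, 58, 8, 24, 0 → max 58
C regrets: 5, 3, 48, 55, 7 → max 55
D regrets: 40, 31, 43, 0, 36 → max 43
E regrets: 0, 65, 21, 3, 21 → max 65
F regrets: 8, 18, 0, 20, 4 → max 20
Smallest max regret = 20 → F.

F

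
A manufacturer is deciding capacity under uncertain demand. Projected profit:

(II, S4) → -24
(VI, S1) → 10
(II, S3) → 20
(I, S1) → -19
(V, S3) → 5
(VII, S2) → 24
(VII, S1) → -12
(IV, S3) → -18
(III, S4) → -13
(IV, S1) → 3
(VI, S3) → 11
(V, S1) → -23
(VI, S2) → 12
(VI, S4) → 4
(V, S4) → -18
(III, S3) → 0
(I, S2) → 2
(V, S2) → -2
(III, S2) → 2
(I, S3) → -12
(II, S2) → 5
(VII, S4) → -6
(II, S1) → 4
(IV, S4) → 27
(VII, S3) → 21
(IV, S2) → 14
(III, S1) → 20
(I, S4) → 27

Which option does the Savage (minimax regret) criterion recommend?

VI

Column bests: S1=20, S2=24, S3=21, S4=27.
I regrets: 39, 22, 33, 0 → max 39
II regrets: 16, 19, 1, 51 → max 51
III regrets: 0, 22, 21, 40 → max 40
IV regrets: 17, 10, 39, 0 → max 39
V regrets: 43, 26, 16, 45 → max 45
VI regrets: 10, 12, 10, 23 → max 23
VII regrets: 32, 0, 0, 33 → max 33
Smallest max regret = 23 → VI.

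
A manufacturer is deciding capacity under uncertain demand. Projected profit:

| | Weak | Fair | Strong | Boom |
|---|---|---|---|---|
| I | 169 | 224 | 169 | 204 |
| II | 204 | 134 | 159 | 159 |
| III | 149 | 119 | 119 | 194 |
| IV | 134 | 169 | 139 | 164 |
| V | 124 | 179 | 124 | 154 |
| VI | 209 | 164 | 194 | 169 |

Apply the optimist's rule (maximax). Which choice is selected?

Row maxima: I=224, II=204, III=194, IV=169, V=179, VI=209
Best best-case = 224 → I.

I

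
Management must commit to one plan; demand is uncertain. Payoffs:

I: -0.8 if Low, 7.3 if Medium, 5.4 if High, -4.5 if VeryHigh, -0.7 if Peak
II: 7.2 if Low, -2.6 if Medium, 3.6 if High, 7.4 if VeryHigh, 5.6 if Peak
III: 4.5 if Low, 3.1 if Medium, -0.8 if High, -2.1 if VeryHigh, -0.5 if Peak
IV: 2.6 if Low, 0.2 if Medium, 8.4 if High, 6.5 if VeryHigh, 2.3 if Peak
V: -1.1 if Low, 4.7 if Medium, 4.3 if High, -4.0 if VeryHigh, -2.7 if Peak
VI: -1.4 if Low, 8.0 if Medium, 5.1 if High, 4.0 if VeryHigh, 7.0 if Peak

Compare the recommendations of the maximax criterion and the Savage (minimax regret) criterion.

maximax → IV; minimax regret → IV (agree)

Row maxima: I=7.3, II=7.4, III=4.5, IV=8.4, V=4.7, VI=8.0
Best best-case = 8.4 → IV.
Column bests: Low=7.2, Medium=8.0, High=8.4, VeryHigh=7.4, Peak=7.0.
I regrets: 8.0, 0.7, 3.0, 11.9, 7.7 → max 11.9
II regrets: 0.0, 10.6, 4.8, 0.0, 1.4 → max 10.6
III regrets: 2.7, 4.9, 9.2, 9.5, 7.5 → max 9.5
IV regrets: 4.6, 7.8, 0.0, 0.9, 4.7 → max 7.8
V regrets: 8.3, 3.3, 4.1, 11.4, 9.7 → max 11.4
VI regrets: 8.6, 0.0, 3.3, 3.4, 0.0 → max 8.6
Smallest max regret = 7.8 → IV.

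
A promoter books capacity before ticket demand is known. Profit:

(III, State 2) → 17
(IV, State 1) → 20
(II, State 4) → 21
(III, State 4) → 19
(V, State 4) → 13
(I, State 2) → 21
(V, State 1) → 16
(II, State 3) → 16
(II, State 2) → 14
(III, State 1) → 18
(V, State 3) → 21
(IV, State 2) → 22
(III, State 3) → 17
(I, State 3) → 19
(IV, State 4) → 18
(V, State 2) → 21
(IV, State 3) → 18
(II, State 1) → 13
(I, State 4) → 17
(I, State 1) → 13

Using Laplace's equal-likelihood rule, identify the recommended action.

Row averages: I=17.5, II=16, III=17.75, IV=19.5, V=17.75
Highest average = 19.5 → IV.

IV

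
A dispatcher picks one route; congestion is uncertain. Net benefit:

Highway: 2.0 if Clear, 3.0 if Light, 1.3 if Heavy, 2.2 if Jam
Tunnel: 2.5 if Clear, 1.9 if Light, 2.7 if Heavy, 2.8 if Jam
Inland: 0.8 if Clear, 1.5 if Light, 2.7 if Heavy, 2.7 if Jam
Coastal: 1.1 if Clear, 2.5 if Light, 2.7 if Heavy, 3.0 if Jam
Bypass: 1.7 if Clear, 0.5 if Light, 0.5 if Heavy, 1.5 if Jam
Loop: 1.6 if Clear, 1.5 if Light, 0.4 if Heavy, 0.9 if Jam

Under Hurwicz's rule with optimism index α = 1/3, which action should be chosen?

Tunnel

Highway: 1/3·3.0 + 2/3·1.3 = 28/15
Tunnel: 1/3·2.8 + 2/3·1.9 = 2.2
Inland: 1/3·2.7 + 2/3·0.8 = 43/30
Coastal: 1/3·3.0 + 2/3·1.1 = 26/15
Bypass: 1/3·1.7 + 2/3·0.5 = 0.9
Loop: 1/3·1.6 + 2/3·0.4 = 0.8
Highest Hurwicz score = 2.2 → Tunnel.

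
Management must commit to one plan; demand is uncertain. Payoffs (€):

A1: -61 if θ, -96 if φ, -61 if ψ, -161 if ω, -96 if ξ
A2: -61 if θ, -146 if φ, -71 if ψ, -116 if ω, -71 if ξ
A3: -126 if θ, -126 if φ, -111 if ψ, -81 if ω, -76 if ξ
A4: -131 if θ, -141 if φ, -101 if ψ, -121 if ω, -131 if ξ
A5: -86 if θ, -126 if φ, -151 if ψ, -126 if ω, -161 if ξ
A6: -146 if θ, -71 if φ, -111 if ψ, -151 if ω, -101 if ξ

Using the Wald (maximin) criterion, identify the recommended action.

A3

Row minima: A1=-161, A2=-146, A3=-126, A4=-141, A5=-161, A6=-151
Best worst-case = -126 → A3.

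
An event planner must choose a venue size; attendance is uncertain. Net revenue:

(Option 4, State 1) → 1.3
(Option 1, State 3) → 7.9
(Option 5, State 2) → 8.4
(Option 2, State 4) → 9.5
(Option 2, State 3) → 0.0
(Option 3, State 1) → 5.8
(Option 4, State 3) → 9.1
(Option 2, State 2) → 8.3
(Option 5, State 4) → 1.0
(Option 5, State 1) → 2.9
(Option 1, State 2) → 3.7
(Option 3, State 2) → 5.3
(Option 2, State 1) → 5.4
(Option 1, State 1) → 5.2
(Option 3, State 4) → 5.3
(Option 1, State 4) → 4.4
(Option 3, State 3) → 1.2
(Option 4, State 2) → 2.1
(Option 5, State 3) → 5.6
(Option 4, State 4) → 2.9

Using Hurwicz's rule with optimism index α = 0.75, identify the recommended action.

Option 4

Option 1: 0.75·7.9 + 0.25·3.7 = 6.85
Option 2: 0.75·9.5 + 0.25·0.0 = 7.125
Option 3: 0.75·5.8 + 0.25·1.2 = 4.65
Option 4: 0.75·9.1 + 0.25·1.3 = 7.15
Option 5: 0.75·8.4 + 0.25·1.0 = 6.55
Highest Hurwicz score = 7.15 → Option 4.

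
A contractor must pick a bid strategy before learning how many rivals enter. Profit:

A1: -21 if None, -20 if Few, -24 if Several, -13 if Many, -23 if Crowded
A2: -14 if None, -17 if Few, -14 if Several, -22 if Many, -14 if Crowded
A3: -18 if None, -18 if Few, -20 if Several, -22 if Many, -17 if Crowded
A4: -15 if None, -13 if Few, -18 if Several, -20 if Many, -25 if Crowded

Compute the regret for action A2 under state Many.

Best payoff under Many is -13.
Regret = -13 − (-22) = 9.

9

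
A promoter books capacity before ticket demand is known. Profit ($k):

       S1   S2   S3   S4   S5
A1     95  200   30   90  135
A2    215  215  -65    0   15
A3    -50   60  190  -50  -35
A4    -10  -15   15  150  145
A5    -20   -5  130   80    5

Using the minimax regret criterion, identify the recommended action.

Column bests: S1=215, S2=215, S3=190, S4=150, S5=145.
A1 regrets: 120, 15, 160, 60, 10 → max 160
A2 regrets: 0, 0, 255, 150, 130 → max 255
A3 regrets: 265, 155, 0, 200, 180 → max 265
A4 regrets: 225, 230, 175, 0, 0 → max 230
A5 regrets: 235, 220, 60, 70, 140 → max 235
Smallest max regret = 160 → A1.

A1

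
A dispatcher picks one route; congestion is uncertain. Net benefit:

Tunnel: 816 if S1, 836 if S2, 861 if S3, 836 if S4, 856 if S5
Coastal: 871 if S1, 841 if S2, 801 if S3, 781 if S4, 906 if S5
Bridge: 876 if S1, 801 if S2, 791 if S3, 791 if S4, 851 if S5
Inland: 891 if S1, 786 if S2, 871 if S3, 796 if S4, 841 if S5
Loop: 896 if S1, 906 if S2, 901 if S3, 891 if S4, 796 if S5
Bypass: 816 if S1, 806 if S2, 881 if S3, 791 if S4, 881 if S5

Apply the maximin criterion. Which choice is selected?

Row minima: Tunnel=816, Coastal=781, Bridge=791, Inland=786, Loop=796, Bypass=791
Best worst-case = 816 → Tunnel.

Tunnel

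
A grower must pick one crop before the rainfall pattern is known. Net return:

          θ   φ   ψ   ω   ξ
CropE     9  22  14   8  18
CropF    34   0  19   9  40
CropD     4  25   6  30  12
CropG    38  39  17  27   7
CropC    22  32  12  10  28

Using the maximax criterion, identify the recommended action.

Row maxima: CropE=22, CropF=40, CropD=30, CropG=39, CropC=32
Best best-case = 40 → CropF.

CropF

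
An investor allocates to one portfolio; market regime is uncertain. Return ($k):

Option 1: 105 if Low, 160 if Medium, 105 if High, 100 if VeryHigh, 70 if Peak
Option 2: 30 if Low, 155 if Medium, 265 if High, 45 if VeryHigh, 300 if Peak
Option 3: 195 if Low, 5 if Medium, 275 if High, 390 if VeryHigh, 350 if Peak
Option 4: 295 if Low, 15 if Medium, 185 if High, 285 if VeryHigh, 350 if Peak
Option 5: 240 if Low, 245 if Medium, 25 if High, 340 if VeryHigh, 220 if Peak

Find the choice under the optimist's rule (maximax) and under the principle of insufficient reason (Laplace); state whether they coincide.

maximax → Option 3; laplace → Option 3 (agree)

Row maxima: Option 1=160, Option 2=300, Option 3=390, Option 4=350, Option 5=340
Best best-case = 390 → Option 3.
Row averages: Option 1=108, Option 2=159, Option 3=243, Option 4=226, Option 5=214
Highest average = 243 → Option 3.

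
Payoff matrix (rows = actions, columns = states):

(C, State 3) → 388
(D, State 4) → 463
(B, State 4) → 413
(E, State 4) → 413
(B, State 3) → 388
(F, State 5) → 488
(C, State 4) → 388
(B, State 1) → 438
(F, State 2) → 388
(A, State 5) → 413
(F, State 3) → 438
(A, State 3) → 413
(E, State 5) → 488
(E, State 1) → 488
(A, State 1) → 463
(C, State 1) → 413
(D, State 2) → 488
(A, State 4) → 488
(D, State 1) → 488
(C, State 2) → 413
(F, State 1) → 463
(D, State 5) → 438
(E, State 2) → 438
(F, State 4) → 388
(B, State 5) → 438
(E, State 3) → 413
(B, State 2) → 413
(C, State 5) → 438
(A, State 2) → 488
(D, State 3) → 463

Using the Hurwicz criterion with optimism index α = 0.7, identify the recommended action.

A: 0.7·488 + 0.3·413 = 465.5
B: 0.7·438 + 0.3·388 = 423
C: 0.7·438 + 0.3·388 = 423
D: 0.7·488 + 0.3·438 = 473
E: 0.7·488 + 0.3·413 = 465.5
F: 0.7·488 + 0.3·388 = 458
Highest Hurwicz score = 473 → D.

D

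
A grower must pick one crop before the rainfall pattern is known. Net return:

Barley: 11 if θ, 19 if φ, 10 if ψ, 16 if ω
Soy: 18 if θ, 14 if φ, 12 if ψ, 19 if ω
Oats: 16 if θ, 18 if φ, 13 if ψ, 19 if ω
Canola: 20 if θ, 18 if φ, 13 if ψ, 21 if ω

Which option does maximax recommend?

Canola

Row maxima: Barley=19, Soy=19, Oats=19, Canola=21
Best best-case = 21 → Canola.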